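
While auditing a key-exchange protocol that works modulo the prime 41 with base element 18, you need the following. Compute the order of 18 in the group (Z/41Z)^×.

Since 18 ∈ (Z/41Z)^×, its order divides φ(41) = 41 − 1 = 40 = 2^3 · 5.
Divisors of 40: 1, 2, 4, 5, 8, 10, 20, 40.
Evaluate successive powers at the divisors of 40:
18^1 ≡ 18
18^2 ≡ 37
18^4 ≡ 16
18^5 ≡ 1
Therefore the multiplicative order of 18 modulo 41 is 5.

5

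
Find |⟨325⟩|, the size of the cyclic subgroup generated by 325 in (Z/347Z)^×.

Since 325 ∈ (Z/347Z)^×, its order divides φ(347) = 347 − 1 = 346 = 2 · 173.
Divisors of 346: 1, 2, 173, 346.
Test each divisor d:
325^1 ≡ 325 (mod 347)
325^2 ≡ 137 (mod 347)
325^173 ≡ 1 (mod 347) ✓
Hence ord(325) = 173.

173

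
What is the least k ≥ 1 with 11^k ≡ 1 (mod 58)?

Since 11 ∈ (Z/58Z)^×, its order divides φ(58) = φ(2)·φ(29) = 1·28 = 28 = 2^2 · 7.
Divisors of 28: 1, 2, 4, 7, 14, 28.
Test each divisor d:
11^1 ≡ 11 (mod 58)
11^2 ≡ 5 (mod 58)
11^4 ≡ 25 (mod 58)
11^7 ≡ 41 (mod 58)
11^14 ≡ 57 (mod 58)
11^28 ≡ 1 (mod 58) ✓
Therefore the multiplicative order of 11 modulo 58 is 28.

28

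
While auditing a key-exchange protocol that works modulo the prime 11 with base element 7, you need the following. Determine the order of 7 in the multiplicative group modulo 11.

10

The order of 7 must divide φ(11) = 11 − 1 = 10 = 2 · 5.
Divisors of 10: 1, 2, 5, 10.
Check 7^d mod 11 for each divisor in increasing order:
7^1 ≡ 7 (mod 11)
7^2 ≡ 5 (mod 11)
7^5 ≡ 10 (mod 11)
7^10 ≡ 1 (mod 11) ✓
The smallest such exponent is 10, so the order of 7 is 10.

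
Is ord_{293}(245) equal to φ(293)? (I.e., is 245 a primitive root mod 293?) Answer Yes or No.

Yes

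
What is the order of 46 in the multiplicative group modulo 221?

48

ord(46) | φ(221) = φ(13·17) = (13−1)·(17−1) = 12·16 = 192 = 2^6 · 3.
Divisors of 192: 1, 2, 3, 4, 6, 8, 12, 16, 24, 32, 48, 64, 96, 192.
Check 46^d mod 221 for each divisor in increasing order:
46^1 ≡ 46 (mod 221)
46^2 ≡ 127 (mod 221)
46^3 ≡ 96 (mod 221)
46^4 ≡ 217 (mod 221)
46^6 ≡ 155 (mod 221)
46^8 ≡ 16 (mod 221)
46^12 ≡ 157 (mod 221)
46^16 ≡ 35 (mod 221)
46^24 ≡ 118 (mod 221)
46^32 ≡ 120 (mod 221)
46^48 ≡ 1 (mod 221) ✓
So ord_221(46) = 48.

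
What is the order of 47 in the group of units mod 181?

The order of 47 must divide φ(181) = 181 − 1 = 180 = 2^2 · 3^2 · 5.
Divisors of 180: 1, 2, 3, 4, 5, 6, 9, 10, 12, 15, 18, 20, 30, 36, 45, 60, 90, 180.
Evaluate successive powers at the divisors of 180:
47^1 ≡ 47
47^2 ≡ 37
47^3 ≡ 110
47^4 ≡ 102
47^5 ≡ 88
47^6 ≡ 154
47^9 ≡ 107
47^10 ≡ 142
47^12 ≡ 5
47^15 ≡ 7
47^18 ≡ 46
47^20 ≡ 73
47^30 ≡ 49
47^36 ≡ 125
47^45 ≡ 162
47^60 ≡ 48
47^90 ≡ 180
47^180 ≡ 1
Hence ord(47) = 180.

180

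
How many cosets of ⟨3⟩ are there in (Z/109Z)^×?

The order of 3 must divide φ(109) = 109 − 1 = 108 = 2^2 · 3^3.
Divisors of 108: 1, 2, 3, 4, 6, 9, 12, 18, 27, 36, 54, 108.
Compute 3^d (mod 109) for the divisors d until we hit 1:
3^1 ≡ 3 (mod 109)
3^2 ≡ 9 (mod 109)
3^3 ≡ 27 (mod 109)
3^4 ≡ 81 (mod 109)
3^6 ≡ 75 (mod 109)
3^9 ≡ 63 (mod 109)
3^12 ≡ 66 (mod 109)
3^18 ≡ 45 (mod 109)
3^27 ≡ 1 (mod 109) ✓
The order of 3 is 27, so the subgroup it generates has 27 elements.
The index is φ(109) / ord(3) = 108 / 27 = 4.

4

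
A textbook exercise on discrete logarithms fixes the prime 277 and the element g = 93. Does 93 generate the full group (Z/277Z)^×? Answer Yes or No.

φ(277) = 277 − 1 = 276 = 2^2 · 3 · 23.
An element g generates (Z/277Z)^× iff g^(276/q) ≢ 1 (mod 277) for each prime q ∈ {2, 3, 23}.
93^138 ≡ 276 (mod 277)  [q = 2: ≢ 1 ✓]
93^92 ≡ 116 (mod 277)  [q = 3: ≢ 1 ✓]
93^12 ≡ 30 (mod 277)  [q = 23: ≢ 1 ✓]
All checks pass, so 93 has order 276 and is a primitive root modulo 277.

Yes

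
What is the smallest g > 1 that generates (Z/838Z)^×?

φ(838) = φ(2)·φ(419) = 1·418 = 418 = 2 · 11 · 19.
g is a primitive root iff g^(418/q) ≢ 1 (mod 838) for each prime q ∈ {2, 11, 19}.
g = 2: gcd(2, 838) = 2 > 1, not a unit — skip.
g = 3: 3^209 ≡ 1 — hits 1, so not a primitive root.
g = 4: gcd(4, 838) = 2 > 1, not a unit — skip.
g = 5: 5^209 ≡ 1 — hits 1, so not a primitive root.
g = 6: gcd(6, 838) = 2 > 1, not a unit — skip.
g = 7: 7^209 ≡ 1 — hits 1, so not a primitive root.
g = 8: gcd(8, 838) = 2 > 1, not a unit — skip.
g = 9: 9^209 ≡ 1 — hits 1, so not a primitive root.
g = 10: gcd(10, 838) = 2 > 1, not a unit — skip.
g = 11: 11^209 ≡ 837; 11^38 ≡ 753; 11^22 ≡ 7 — none is 1, so 11 is a primitive root.
Hence the least primitive root of 838 is 11.

11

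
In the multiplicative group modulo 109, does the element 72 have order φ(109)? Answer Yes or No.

Yes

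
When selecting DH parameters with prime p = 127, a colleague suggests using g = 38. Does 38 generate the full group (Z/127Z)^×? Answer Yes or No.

No

φ(127) = 127 − 1 = 126 = 2 · 3^2 · 7.
Test 38^(126/q) mod 127 for each prime factor q of 126:
38^63 ≡ 1 (mod 127)  [q = 2: ≡ 1 ✗]
38^42 ≡ 1 (mod 127)  [q = 3: ≡ 1 ✗]
38^18 ≡ 16 (mod 127)  [q = 7: ≢ 1 ✓]
38^63 ≡ 1 shows ord(38) | 63, strictly less than φ(127); not a primitive root.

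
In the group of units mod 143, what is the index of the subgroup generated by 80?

2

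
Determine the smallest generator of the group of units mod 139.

2

φ(139) = 139 − 1 = 138 = 2 · 3 · 23.
g is a primitive root iff g^(138/q) ≢ 1 (mod 139) for each prime q ∈ {2, 3, 23}.
g = 2: 2^69 ≡ 138; 2^46 ≡ 96; 2^6 ≡ 64 — none is 1, so 2 is a primitive root.
The smallest primitive root modulo 139 is 2.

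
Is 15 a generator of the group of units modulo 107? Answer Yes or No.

Yes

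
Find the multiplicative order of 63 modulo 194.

Since 63 ∈ (Z/194Z)^×, its order divides φ(194) = φ(2)·φ(97) = 1·96 = 96 = 2^5 · 3.
Divisors of 96: 1, 2, 3, 4, 6, 8, 12, 16, 24, 32, 48, 96.
Compute 63^d (mod 194) for the divisors d until we hit 1:
63^1 ≡ 63 (mod 194)
63^2 ≡ 89 (mod 194)
63^3 ≡ 175 (mod 194)
63^4 ≡ 161 (mod 194)
63^6 ≡ 167 (mod 194)
63^8 ≡ 119 (mod 194)
63^12 ≡ 147 (mod 194)
63^16 ≡ 193 (mod 194)
63^24 ≡ 75 (mod 194)
63^32 ≡ 1 (mod 194) ✓
Hence ord(63) = 32.

32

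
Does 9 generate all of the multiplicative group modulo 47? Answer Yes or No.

No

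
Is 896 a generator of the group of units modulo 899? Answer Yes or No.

899 = 29 · 31 is a product of two distinct odd primes, so (Z/899Z)^× ≅ (Z/29Z)^× × (Z/31Z)^× is not cyclic.
No primitive root modulo 899 exists; in particular 896 is not one.

No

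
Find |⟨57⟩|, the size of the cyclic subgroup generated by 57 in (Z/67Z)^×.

The order of 57 must divide φ(67) = 67 − 1 = 66 = 2 · 3 · 11.
Divisors of 66: 1, 2, 3, 6, 11, 22, 33, 66.
Evaluate successive powers at the divisors of 66:
57^1 ≡ 57 (mod 67)
57^2 ≡ 33 (mod 67)
57^3 ≡ 5 (mod 67)
57^6 ≡ 25 (mod 67)
57^11 ≡ 38 (mod 67)
57^22 ≡ 37 (mod 67)
57^33 ≡ 66 (mod 67)
57^66 ≡ 1 (mod 67) ✓
Hence ord(57) = 66.

66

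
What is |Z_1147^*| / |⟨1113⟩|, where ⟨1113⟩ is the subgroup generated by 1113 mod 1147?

Since 1113 ∈ (Z/1147Z)^×, its order divides φ(1147) = φ(31·37) = (31−1)·(37−1) = 30·36 = 1080 = 2^3 · 3^3 · 5.
Divisors of 1080: 1, 2, 3, 4, 5, 6, 8, 9, 10, 12, 15, 18, 20, 24, 27, 30, 36, 40, 45, 54, 60, 72, 90, 108, 120, 135, 180, 216, 270, 360, 540, 1080.
Test each divisor d:
1113^1 ≡ 1113 (mod 1147)
1113^2 ≡ 9 (mod 1147)
1113^3 ≡ 841 (mod 1147)
1113^4 ≡ 81 (mod 1147)
1113^5 ≡ 687 (mod 1147)
1113^6 ≡ 729 (mod 1147)
1113^8 ≡ 826 (mod 1147)
1113^9 ≡ 591 (mod 1147)
1113^10 ≡ 552 (mod 1147)
1113^12 ≡ 380 (mod 1147)
1113^15 ≡ 714 (mod 1147)
1113^18 ≡ 593 (mod 1147)
1113^20 ≡ 749 (mod 1147)
1113^24 ≡ 1025 (mod 1147)
1113^27 ≡ 628 (mod 1147)
1113^30 ≡ 528 (mod 1147)
1113^36 ≡ 667 (mod 1147)
1113^40 ≡ 118 (mod 1147)
1113^45 ≡ 776 (mod 1147)
1113^54 ≡ 963 (mod 1147)
1113^60 ≡ 63 (mod 1147)
1113^72 ≡ 1000 (mod 1147)
1113^90 ≡ 1 (mod 1147) ✓
So ord_1147(1113) = 90, hence |⟨1113⟩| = 90.
Index = |(Z/1147Z)^×| / |⟨1113⟩| = 1080 / 90 = 12.

12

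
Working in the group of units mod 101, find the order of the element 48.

100

By Lagrange's theorem, ord_101(48) divides φ(101) = 101 − 1 = 100 = 2^2 · 5^2.
Divisors of 100: 1, 2, 4, 5, 10, 20, 25, 50, 100.
Evaluate successive powers at the divisors of 100:
48^1 ≡ 48 (mod 101)
48^2 ≡ 82 (mod 101)
48^4 ≡ 58 (mod 101)
48^5 ≡ 57 (mod 101)
48^10 ≡ 17 (mod 101)
48^20 ≡ 87 (mod 101)
48^25 ≡ 10 (mod 101)
48^50 ≡ 100 (mod 101)
48^100 ≡ 1 (mod 101) ✓
So ord_101(48) = 100.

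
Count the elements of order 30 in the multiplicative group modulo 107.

0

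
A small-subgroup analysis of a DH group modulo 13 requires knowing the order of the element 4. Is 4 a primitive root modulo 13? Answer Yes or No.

φ(13) = 13 − 1 = 12 = 2^2 · 3.
Test 4^(12/q) mod 13 for each prime factor q of 12:
4^6 ≡ 1 (mod 13)  [q = 2: ≡ 1 ✗]
4^4 ≡ 9 (mod 13)  [q = 3: ≢ 1 ✓]
4^6 ≡ 1 shows ord(4) | 6, strictly less than φ(13); not a primitive root.

No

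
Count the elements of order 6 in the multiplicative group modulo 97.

2

φ(97) = 97 − 1 = 96 = 2^5 · 3.
Since (Z/97Z)^× is cyclic of order 96, the number of elements of order d is φ(d) when d | 96 and 0 otherwise.
6 = 2 · 3 divides 96, and φ(6) = 2.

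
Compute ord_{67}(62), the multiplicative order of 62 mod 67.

11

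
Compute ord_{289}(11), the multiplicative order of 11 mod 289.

ord(11) | φ(289) = φ(17^2) = 17·(17−1) = 272 = 2^4 · 17.
Divisors of 272: 1, 2, 4, 8, 16, 17, 34, 68, 136, 272.
Compute 11^d (mod 289) for the divisors d until we hit 1:
11^1 ≡ 11 (mod 289)
11^2 ≡ 121 (mod 289)
11^4 ≡ 191 (mod 289)
11^8 ≡ 67 (mod 289)
11^16 ≡ 154 (mod 289)
11^17 ≡ 249 (mod 289)
11^34 ≡ 155 (mod 289)
11^68 ≡ 38 (mod 289)
11^136 ≡ 288 (mod 289)
11^272 ≡ 1 (mod 289) ✓
The smallest such exponent is 272, so the order of 11 is 272.

272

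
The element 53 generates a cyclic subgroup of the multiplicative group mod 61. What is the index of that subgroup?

3

ord(53) | φ(61) = 61 − 1 = 60 = 2^2 · 3 · 5.
Divisors of 60: 1, 2, 3, 4, 5, 6, 10, 12, 15, 20, 30, 60.
Evaluate successive powers at the divisors of 60:
53^1 ≡ 53
53^2 ≡ 3
53^3 ≡ 37
53^4 ≡ 9
53^5 ≡ 50
53^6 ≡ 27
53^10 ≡ 60
53^12 ≡ 58
53^15 ≡ 11
53^20 ≡ 1
Thus |⟨53⟩| = ord(53) = 20.
[(Z/61Z)^× : ⟨53⟩] = 60/20 = 3.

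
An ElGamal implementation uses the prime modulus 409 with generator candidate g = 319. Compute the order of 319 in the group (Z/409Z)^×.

204

ord(319) | φ(409) = 409 − 1 = 408 = 2^3 · 3 · 17.
Divisors of 408: 1, 2, 3, 4, 6, 8, 12, 17, 24, 34, 51, 68, 102, 136, 204, 408.
Compute 319^d (mod 409) for the divisors d until we hit 1:
319^1 ≡ 319
319^2 ≡ 329
319^3 ≡ 247
319^4 ≡ 265
319^6 ≡ 68
319^8 ≡ 286
319^12 ≡ 125
319^17 ≡ 360
319^24 ≡ 83
319^34 ≡ 356
319^51 ≡ 143
319^68 ≡ 355
319^102 ≡ 408
319^136 ≡ 53
319^204 ≡ 1
Therefore the multiplicative order of 319 modulo 409 is 204.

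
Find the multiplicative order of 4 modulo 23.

Since 4 ∈ (Z/23Z)^×, its order divides φ(23) = 23 − 1 = 22 = 2 · 11.
Divisors of 22: 1, 2, 11, 22.
Check 4^d mod 23 for each divisor in increasing order:
4^1 ≡ 4 (mod 23)
4^2 ≡ 16 (mod 23)
4^11 ≡ 1 (mod 23) ✓
So ord_23(4) = 11.

11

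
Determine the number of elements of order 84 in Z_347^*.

0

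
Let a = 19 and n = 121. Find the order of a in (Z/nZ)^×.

110

By Lagrange's theorem, ord_121(19) divides φ(121) = φ(11^2) = 11·(11−1) = 110 = 2 · 5 · 11.
Divisors of 110: 1, 2, 5, 10, 11, 22, 55, 110.
Check 19^d mod 121 for each divisor in increasing order:
19^1 ≡ 19 (mod 121)
19^2 ≡ 119 (mod 121)
19^5 ≡ 76 (mod 121)
19^10 ≡ 89 (mod 121)
19^11 ≡ 118 (mod 121)
19^22 ≡ 9 (mod 121)
19^55 ≡ 120 (mod 121)
19^110 ≡ 1 (mod 121) ✓
The smallest such exponent is 110, so the order of 19 is 110.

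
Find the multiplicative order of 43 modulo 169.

Since 43 ∈ (Z/169Z)^×, its order divides φ(169) = φ(13^2) = 13·(13−1) = 156 = 2^2 · 3 · 13.
Divisors of 156: 1, 2, 3, 4, 6, 12, 13, 26, 39, 52, 78, 156.
Test each divisor d:
43^1 ≡ 43
43^2 ≡ 159
43^3 ≡ 77
43^4 ≡ 100
43^6 ≡ 14
43^12 ≡ 27
43^13 ≡ 147
43^26 ≡ 146
43^39 ≡ 168
43^52 ≡ 22
43^78 ≡ 1
Hence ord(43) = 78.

78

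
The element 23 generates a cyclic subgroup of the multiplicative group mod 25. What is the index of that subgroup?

Since 23 ∈ (Z/25Z)^×, its order divides φ(25) = φ(5^2) = 5·(5−1) = 20 = 2^2 · 5.
Divisors of 20: 1, 2, 4, 5, 10, 20.
Check 23^d mod 25 for each divisor in increasing order:
23^1 ≡ 23
23^2 ≡ 4
23^4 ≡ 16
23^5 ≡ 18
23^10 ≡ 24
23^20 ≡ 1
The order of 23 is 20, so the subgroup it generates has 20 elements.
The index is φ(25) / ord(23) = 20 / 20 = 1.

1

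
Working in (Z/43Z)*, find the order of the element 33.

Since 33 ∈ (Z/43Z)^×, its order divides φ(43) = 43 − 1 = 42 = 2 · 3 · 7.
Divisors of 42: 1, 2, 3, 6, 7, 14, 21, 42.
Check 33^d mod 43 for each divisor in increasing order:
33^1 ≡ 33
33^2 ≡ 14
33^3 ≡ 32
33^6 ≡ 35
33^7 ≡ 37
33^14 ≡ 36
33^21 ≡ 42
33^42 ≡ 1
So ord_43(33) = 42.

42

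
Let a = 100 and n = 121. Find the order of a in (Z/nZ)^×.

11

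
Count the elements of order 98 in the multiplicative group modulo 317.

0

φ(317) = 317 − 1 = 316 = 2^2 · 79.
Since (Z/317Z)^× is cyclic of order 316, the number of elements of order d is φ(d) when d | 316 and 0 otherwise.
Here 316 is not a multiple of 98, so there are no elements of order 98.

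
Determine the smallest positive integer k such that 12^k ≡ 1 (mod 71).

35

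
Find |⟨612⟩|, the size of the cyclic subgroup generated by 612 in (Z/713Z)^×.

110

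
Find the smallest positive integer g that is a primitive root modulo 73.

φ(73) = 73 − 1 = 72 = 2^3 · 3^2.
g is a primitive root iff g^(72/q) ≢ 1 (mod 73) for each prime q ∈ {2, 3}.
g = 2: 2^36 ≡ 1 — hits 1, so not a primitive root.
g = 3: 3^36 ≡ 1 — hits 1, so not a primitive root.
g = 4: 4^36 ≡ 1 — hits 1, so not a primitive root.
g = 5: 5^36 ≡ 72; 5^24 ≡ 8 — none is 1, so 5 is a primitive root.
Hence the least primitive root of 73 is 5.

5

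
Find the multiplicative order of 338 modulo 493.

The order of 338 must divide φ(493) = φ(17·29) = (17−1)·(29−1) = 16·28 = 448 = 2^6 · 7.
Divisors of 448: 1, 2, 4, 7, 8, 14, 16, 28, 32, 56, 64, 112, 224, 448.
Evaluate successive powers at the divisors of 448:
338^1 ≡ 338 (mod 493)
338^2 ≡ 361 (mod 493)
338^4 ≡ 169 (mod 493)
338^7 ≡ 331 (mod 493)
338^8 ≡ 460 (mod 493)
338^14 ≡ 115 (mod 493)
338^16 ≡ 103 (mod 493)
338^28 ≡ 407 (mod 493)
338^32 ≡ 256 (mod 493)
338^56 ≡ 1 (mod 493) ✓
The smallest such exponent is 56, so the order of 338 is 56.

56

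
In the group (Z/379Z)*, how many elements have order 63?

φ(379) = 379 − 1 = 378 = 2 · 3^3 · 7.
In a cyclic group of order 378, there are φ(d) elements of order d for each divisor d of 378, and zero for non-divisors.
63 = 3^2 · 7 divides 378, and φ(63) = 36.

36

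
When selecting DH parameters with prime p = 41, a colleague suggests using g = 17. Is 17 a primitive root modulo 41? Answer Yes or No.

Yes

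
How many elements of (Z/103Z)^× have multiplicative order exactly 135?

0

φ(103) = 103 − 1 = 102 = 2 · 3 · 17.
(Z/103Z)^× is cyclic (|G| = 102); a cyclic group of order m has exactly φ(d) elements of each order d | m, and none otherwise.
Since 135 ∤ 102, the count is 0.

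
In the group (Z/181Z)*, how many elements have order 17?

0

φ(181) = 181 − 1 = 180 = 2^2 · 3^2 · 5.
Since (Z/181Z)^× is cyclic of order 180, the number of elements of order d is φ(d) when d | 180 and 0 otherwise.
Since 17 ∤ 180, the count is 0.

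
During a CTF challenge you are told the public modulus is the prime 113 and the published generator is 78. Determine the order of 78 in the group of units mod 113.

16

ord(78) | φ(113) = 113 − 1 = 112 = 2^4 · 7.
Divisors of 112: 1, 2, 4, 7, 8, 14, 16, 28, 56, 112.
Check 78^d mod 113 for each divisor in increasing order:
78^1 ≡ 78 (mod 113)
78^2 ≡ 95 (mod 113)
78^4 ≡ 98 (mod 113)
78^7 ≡ 42 (mod 113)
78^8 ≡ 112 (mod 113)
78^14 ≡ 69 (mod 113)
78^16 ≡ 1 (mod 113) ✓
Therefore the multiplicative order of 78 modulo 113 is 16.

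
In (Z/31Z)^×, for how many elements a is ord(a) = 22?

0

φ(31) = 31 − 1 = 30 = 2 · 3 · 5.
In a cyclic group of order 30, there are φ(d) elements of order d for each divisor d of 30, and zero for non-divisors.
Since 22 ∤ 30, the count is 0.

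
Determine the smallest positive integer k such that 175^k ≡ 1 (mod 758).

378

By Lagrange's theorem, ord_758(175) divides φ(758) = φ(2)·φ(379) = 1·378 = 378 = 2 · 3^3 · 7.
Divisors of 378: 1, 2, 3, 6, 7, 9, 14, 18, 21, 27, 42, 54, 63, 126, 189, 378.
Compute 175^d (mod 758) for the divisors d until we hit 1:
175^1 ≡ 175 (mod 758)
175^2 ≡ 305 (mod 758)
175^3 ≡ 315 (mod 758)
175^6 ≡ 685 (mod 758)
175^7 ≡ 111 (mod 758)
175^9 ≡ 503 (mod 758)
175^14 ≡ 193 (mod 758)
175^18 ≡ 595 (mod 758)
175^21 ≡ 199 (mod 758)
175^27 ≡ 633 (mod 758)
175^42 ≡ 185 (mod 758)
175^54 ≡ 465 (mod 758)
175^63 ≡ 431 (mod 758)
175^126 ≡ 51 (mod 758)
175^189 ≡ 757 (mod 758)
175^378 ≡ 1 (mod 758) ✓
So ord_758(175) = 378.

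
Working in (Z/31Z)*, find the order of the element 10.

Since 10 ∈ (Z/31Z)^×, its order divides φ(31) = 31 − 1 = 30 = 2 · 3 · 5.
Divisors of 30: 1, 2, 3, 5, 6, 10, 15, 30.
Test each divisor d:
10^1 ≡ 10
10^2 ≡ 7
10^3 ≡ 8
10^5 ≡ 25
10^6 ≡ 2
10^10 ≡ 5
10^15 ≡ 1
Therefore the multiplicative order of 10 modulo 31 is 15.

15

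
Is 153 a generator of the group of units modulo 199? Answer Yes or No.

Yes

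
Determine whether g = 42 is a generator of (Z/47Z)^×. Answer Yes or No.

No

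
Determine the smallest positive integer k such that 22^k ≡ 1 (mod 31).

By Lagrange's theorem, ord_31(22) divides φ(31) = 31 − 1 = 30 = 2 · 3 · 5.
Divisors of 30: 1, 2, 3, 5, 6, 10, 15, 30.
Check 22^d mod 31 for each divisor in increasing order:
22^1 ≡ 22 (mod 31)
22^2 ≡ 19 (mod 31)
22^3 ≡ 15 (mod 31)
22^5 ≡ 6 (mod 31)
22^6 ≡ 8 (mod 31)
22^10 ≡ 5 (mod 31)
22^15 ≡ 30 (mod 31)
22^30 ≡ 1 (mod 31) ✓
Therefore the multiplicative order of 22 modulo 31 is 30.

30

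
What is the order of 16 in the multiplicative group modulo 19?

Since 16 ∈ (Z/19Z)^×, its order divides φ(19) = 19 − 1 = 18 = 2 · 3^2.
Divisors of 18: 1, 2, 3, 6, 9, 18.
Evaluate successive powers at the divisors of 18:
16^1 ≡ 16
16^2 ≡ 9
16^3 ≡ 11
16^6 ≡ 7
16^9 ≡ 1
The smallest such exponent is 9, so the order of 16 is 9.

9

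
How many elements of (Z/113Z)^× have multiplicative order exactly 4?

2

φ(113) = 113 − 1 = 112 = 2^4 · 7.
(Z/113Z)^× is cyclic (|G| = 112); a cyclic group of order m has exactly φ(d) elements of each order d | m, and none otherwise.
4 = 2^2 divides 112, and φ(4) = 2.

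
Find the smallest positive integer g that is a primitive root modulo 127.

3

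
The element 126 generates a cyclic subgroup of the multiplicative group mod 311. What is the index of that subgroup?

ord(126) | φ(311) = 311 − 1 = 310 = 2 · 5 · 31.
Divisors of 310: 1, 2, 5, 10, 31, 62, 155, 310.
Test each divisor d:
126^1 ≡ 126 (mod 311)
126^2 ≡ 15 (mod 311)
126^5 ≡ 49 (mod 311)
126^10 ≡ 224 (mod 311)
126^31 ≡ 1 (mod 311) ✓
So ord_311(126) = 31, hence |⟨126⟩| = 31.
Index = |(Z/311Z)^×| / |⟨126⟩| = 310 / 31 = 10.

10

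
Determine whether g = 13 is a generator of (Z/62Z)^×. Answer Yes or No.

φ(62) = φ(2)·φ(31) = 1·30 = 30 = 2 · 3 · 5.
Test 13^(30/q) mod 62 for each prime factor q of 30:
13^15 ≡ 61 (mod 62)  [q = 2: ≢ 1 ✓]
13^10 ≡ 5 (mod 62)  [q = 3: ≢ 1 ✓]
13^6 ≡ 47 (mod 62)  [q = 5: ≢ 1 ✓]
All checks pass, so 13 has order 30 and is a primitive root modulo 62.

Yes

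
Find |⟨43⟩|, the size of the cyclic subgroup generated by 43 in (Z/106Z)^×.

26

Since 43 ∈ (Z/106Z)^×, its order divides φ(106) = φ(2)·φ(53) = 1·52 = 52 = 2^2 · 13.
Divisors of 52: 1, 2, 4, 13, 26, 52.
Check 43^d mod 106 for each divisor in increasing order:
43^1 ≡ 43 (mod 106)
43^2 ≡ 47 (mod 106)
43^4 ≡ 89 (mod 106)
43^13 ≡ 105 (mod 106)
43^26 ≡ 1 (mod 106) ✓
Therefore the multiplicative order of 43 modulo 106 is 26.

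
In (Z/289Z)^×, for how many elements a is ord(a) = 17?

16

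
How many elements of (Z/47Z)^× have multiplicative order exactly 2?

φ(47) = 47 − 1 = 46 = 2 · 23.
In a cyclic group of order 46, there are φ(d) elements of order d for each divisor d of 46, and zero for non-divisors.
2 | 46, and φ(2) = 2 − 1 = 1.

1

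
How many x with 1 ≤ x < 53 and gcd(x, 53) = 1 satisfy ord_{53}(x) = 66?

0

φ(53) = 53 − 1 = 52 = 2^2 · 13.
Since (Z/53Z)^× is cyclic of order 52, the number of elements of order d is φ(d) when d | 52 and 0 otherwise.
66 does not divide 52, so no element of (Z/53Z)^× has order 66.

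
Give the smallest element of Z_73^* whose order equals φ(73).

5

φ(73) = 73 − 1 = 72 = 2^3 · 3^2.
g is a primitive root iff g^(72/q) ≢ 1 (mod 73) for each prime q ∈ {2, 3}.
g = 2: 2^36 ≡ 1 — hits 1, so not a primitive root.
g = 3: 3^36 ≡ 1 — hits 1, so not a primitive root.
g = 4: 4^36 ≡ 1 — hits 1, so not a primitive root.
g = 5: 5^36 ≡ 72; 5^24 ≡ 8 — none is 1, so 5 is a primitive root.
The smallest primitive root modulo 73 is 5.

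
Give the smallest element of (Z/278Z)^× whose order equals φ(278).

φ(278) = φ(2)·φ(139) = 1·138 = 138 = 2 · 3 · 23.
Test candidates g = 2, 3, … against the prime factors q ∈ {2, 3, 23} of φ(278): g is a generator iff g^(138/q) ≢ 1 for every such q.
g = 2: gcd(2, 278) = 2 > 1, not a unit — skip.
g = 3: 3^69 ≡ 277; 3^46 ≡ 181; 3^6 ≡ 173 — none is 1, so 3 is a primitive root.
Hence the least primitive root of 278 is 3.

3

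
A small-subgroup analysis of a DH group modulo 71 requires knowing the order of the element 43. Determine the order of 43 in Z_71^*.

35

By Lagrange's theorem, ord_71(43) divides φ(71) = 71 − 1 = 70 = 2 · 5 · 7.
Divisors of 70: 1, 2, 5, 7, 10, 14, 35, 70.
Evaluate successive powers at the divisors of 70:
43^1 ≡ 43
43^2 ≡ 3
43^5 ≡ 32
43^7 ≡ 25
43^10 ≡ 30
43^14 ≡ 57
43^35 ≡ 1
Therefore the multiplicative order of 43 modulo 71 is 35.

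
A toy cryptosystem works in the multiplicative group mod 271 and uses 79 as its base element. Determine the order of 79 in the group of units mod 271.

45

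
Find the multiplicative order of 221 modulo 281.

8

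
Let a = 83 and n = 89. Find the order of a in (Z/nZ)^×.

88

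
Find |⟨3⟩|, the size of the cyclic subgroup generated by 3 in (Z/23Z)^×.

11

By Lagrange's theorem, ord_23(3) divides φ(23) = 23 − 1 = 22 = 2 · 11.
Divisors of 22: 1, 2, 11, 22.
Compute 3^d (mod 23) for the divisors d until we hit 1:
3^1 ≡ 3 (mod 23)
3^2 ≡ 9 (mod 23)
3^11 ≡ 1 (mod 23) ✓
Hence ord(3) = 11.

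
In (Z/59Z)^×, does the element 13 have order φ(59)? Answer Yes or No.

Yes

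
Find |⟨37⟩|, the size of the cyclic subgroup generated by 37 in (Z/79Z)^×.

78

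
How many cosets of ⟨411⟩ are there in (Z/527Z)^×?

6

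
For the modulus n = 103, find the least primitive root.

φ(103) = 103 − 1 = 102 = 2 · 3 · 17.
Test candidates g = 2, 3, … against the prime factors q ∈ {2, 3, 17} of φ(103): g is a generator iff g^(102/q) ≢ 1 for every such q.
g = 2: 2^51 ≡ 1 — hits 1, so not a primitive root.
g = 3: 3^51 ≡ 102; 3^34 ≡ 1 — hits 1, so not a primitive root.
g = 4: 4^51 ≡ 1 — hits 1, so not a primitive root.
g = 5: 5^51 ≡ 102; 5^34 ≡ 56; 5^6 ≡ 72 — none is 1, so 5 is a primitive root.
Hence the least primitive root of 103 is 5.

5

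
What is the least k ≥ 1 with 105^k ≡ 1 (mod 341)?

30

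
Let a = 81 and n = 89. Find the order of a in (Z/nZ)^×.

22

ord(81) | φ(89) = 89 − 1 = 88 = 2^3 · 11.
Divisors of 88: 1, 2, 4, 8, 11, 22, 44, 88.
Evaluate successive powers at the divisors of 88:
81^1 ≡ 81 (mod 89)
81^2 ≡ 64 (mod 89)
81^4 ≡ 2 (mod 89)
81^8 ≡ 4 (mod 89)
81^11 ≡ 88 (mod 89)
81^22 ≡ 1 (mod 89) ✓
Therefore the multiplicative order of 81 modulo 89 is 22.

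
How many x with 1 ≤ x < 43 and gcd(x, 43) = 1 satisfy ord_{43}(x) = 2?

φ(43) = 43 − 1 = 42 = 2 · 3 · 7.
In a cyclic group of order 42, there are φ(d) elements of order d for each divisor d of 42, and zero for non-divisors.
2 | 42, and φ(2) = 2 − 1 = 1.

1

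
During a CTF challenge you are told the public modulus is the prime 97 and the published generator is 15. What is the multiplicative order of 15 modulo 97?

ord(15) | φ(97) = 97 − 1 = 96 = 2^5 · 3.
Divisors of 96: 1, 2, 3, 4, 6, 8, 12, 16, 24, 32, 48, 96.
Evaluate successive powers at the divisors of 96:
15^1 ≡ 15 (mod 97)
15^2 ≡ 31 (mod 97)
15^3 ≡ 77 (mod 97)
15^4 ≡ 88 (mod 97)
15^6 ≡ 12 (mod 97)
15^8 ≡ 81 (mod 97)
15^12 ≡ 47 (mod 97)
15^16 ≡ 62 (mod 97)
15^24 ≡ 75 (mod 97)
15^32 ≡ 61 (mod 97)
15^48 ≡ 96 (mod 97)
15^96 ≡ 1 (mod 97) ✓
Therefore the multiplicative order of 15 modulo 97 is 96.

96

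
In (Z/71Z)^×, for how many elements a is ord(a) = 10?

φ(71) = 71 − 1 = 70 = 2 · 5 · 7.
(Z/71Z)^× is cyclic (|G| = 70); a cyclic group of order m has exactly φ(d) elements of each order d | m, and none otherwise.
10 = 2 · 5 divides 70, and φ(10) = 4.

4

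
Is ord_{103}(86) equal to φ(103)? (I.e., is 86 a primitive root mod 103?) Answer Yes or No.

φ(103) = 103 − 1 = 102 = 2 · 3 · 17.
Test 86^(102/q) mod 103 for each prime factor q of 102:
86^51 ≡ 102 (mod 103)  [q = 2: ≢ 1 ✓]
86^34 ≡ 56 (mod 103)  [q = 3: ≢ 1 ✓]
86^6 ≡ 34 (mod 103)  [q = 17: ≢ 1 ✓]
None equal 1, so ord_103(86) = 102: 86 is a primitive root.

Yes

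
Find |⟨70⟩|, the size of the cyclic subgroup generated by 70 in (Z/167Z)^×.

166

Since 70 ∈ (Z/167Z)^×, its order divides φ(167) = 167 − 1 = 166 = 2 · 83.
Divisors of 166: 1, 2, 83, 166.
Check 70^d mod 167 for each divisor in increasing order:
70^1 ≡ 70
70^2 ≡ 57
70^83 ≡ 166
70^166 ≡ 1
So ord_167(70) = 166.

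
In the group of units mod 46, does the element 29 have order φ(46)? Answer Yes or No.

No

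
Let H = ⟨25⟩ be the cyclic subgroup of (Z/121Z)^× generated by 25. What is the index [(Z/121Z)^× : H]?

By Lagrange's theorem, ord_121(25) divides φ(121) = φ(11^2) = 11·(11−1) = 110 = 2 · 5 · 11.
Divisors of 110: 1, 2, 5, 10, 11, 22, 55, 110.
Check 25^d mod 121 for each divisor in increasing order:
25^1 ≡ 25 (mod 121)
25^2 ≡ 20 (mod 121)
25^5 ≡ 78 (mod 121)
25^10 ≡ 34 (mod 121)
25^11 ≡ 3 (mod 121)
25^22 ≡ 9 (mod 121)
25^55 ≡ 1 (mod 121) ✓
So ord_121(25) = 55, hence |⟨25⟩| = 55.
[(Z/121Z)^× : ⟨25⟩] = 110/55 = 2.

2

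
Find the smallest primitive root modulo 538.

φ(538) = φ(2)·φ(269) = 1·268 = 268 = 2^2 · 67.
g is a primitive root iff g^(268/q) ≢ 1 (mod 538) for each prime q ∈ {2, 67}.
g = 2: gcd(2, 538) = 2 > 1, not a unit — skip.
g = 3: 3^134 ≡ 537; 3^4 ≡ 81 — none is 1, so 3 is a primitive root.
The smallest primitive root modulo 538 is 3.

3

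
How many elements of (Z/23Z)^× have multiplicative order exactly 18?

0

φ(23) = 23 − 1 = 22 = 2 · 11.
In a cyclic group of order 22, there are φ(d) elements of order d for each divisor d of 22, and zero for non-divisors.
Here 22 is not a multiple of 18, so there are no elements of order 18.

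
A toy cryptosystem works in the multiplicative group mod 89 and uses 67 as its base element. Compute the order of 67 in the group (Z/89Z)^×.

11

Since 67 ∈ (Z/89Z)^×, its order divides φ(89) = 89 − 1 = 88 = 2^3 · 11.
Divisors of 88: 1, 2, 4, 8, 11, 22, 44, 88.
Check 67^d mod 89 for each divisor in increasing order:
67^1 ≡ 67 (mod 89)
67^2 ≡ 39 (mod 89)
67^4 ≡ 8 (mod 89)
67^8 ≡ 64 (mod 89)
67^11 ≡ 1 (mod 89) ✓
Therefore the multiplicative order of 67 modulo 89 is 11.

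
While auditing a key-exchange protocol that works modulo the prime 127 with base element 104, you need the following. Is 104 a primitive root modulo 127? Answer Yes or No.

φ(127) = 127 − 1 = 126 = 2 · 3^2 · 7.
An element g generates (Z/127Z)^× iff g^(126/q) ≢ 1 (mod 127) for each prime q ∈ {2, 3, 7}.
104^63 ≡ 1 (mod 127)  [q = 2: ≡ 1 ✗]
104^42 ≡ 107 (mod 127)  [q = 3: ≢ 1 ✓]
104^18 ≡ 16 (mod 127)  [q = 7: ≢ 1 ✓]
Since 104^63 ≡ 1, the order of 104 divides 63 < 126, so 104 is not a primitive root.

No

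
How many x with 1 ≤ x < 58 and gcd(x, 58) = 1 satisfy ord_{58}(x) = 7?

φ(58) = φ(2)·φ(29) = 1·28 = 28 = 2^2 · 7.
(Z/58Z)^× is cyclic (|G| = 28); a cyclic group of order m has exactly φ(d) elements of each order d | m, and none otherwise.
7 | 28, and φ(7) = 7 − 1 = 6.

6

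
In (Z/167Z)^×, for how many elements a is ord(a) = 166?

82

φ(167) = 167 − 1 = 166 = 2 · 83.
In a cyclic group of order 166, there are φ(d) elements of order d for each divisor d of 166, and zero for non-divisors.
166 = 2 · 83 divides 166, and φ(166) = 82.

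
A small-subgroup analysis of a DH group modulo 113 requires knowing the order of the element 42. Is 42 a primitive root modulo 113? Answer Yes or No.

φ(113) = 113 − 1 = 112 = 2^4 · 7.
It suffices to check that the order of 42 is not a proper divisor of 112: compute 42^(112/q) for q ∈ {2, 7}.
42^56 ≡ 112 (mod 113)  [q = 2: ≢ 1 ✓]
42^16 ≡ 1 (mod 113)  [q = 7: ≡ 1 ✗]
The check at q = 7 fails, so 42 generates a proper subgroup.

No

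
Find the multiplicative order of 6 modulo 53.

26

ord(6) | φ(53) = 53 − 1 = 52 = 2^2 · 13.
Divisors of 52: 1, 2, 4, 13, 26, 52.
Check 6^d mod 53 for each divisor in increasing order:
6^1 ≡ 6 (mod 53)
6^2 ≡ 36 (mod 53)
6^4 ≡ 24 (mod 53)
6^13 ≡ 52 (mod 53)
6^26 ≡ 1 (mod 53) ✓
Therefore the multiplicative order of 6 modulo 53 is 26.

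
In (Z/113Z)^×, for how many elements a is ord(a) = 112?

48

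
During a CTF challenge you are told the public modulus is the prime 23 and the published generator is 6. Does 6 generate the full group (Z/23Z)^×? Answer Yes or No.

φ(23) = 23 − 1 = 22 = 2 · 11.
It suffices to check that the order of 6 is not a proper divisor of 22: compute 6^(22/q) for q ∈ {2, 11}.
6^11 ≡ 1 (mod 23)  [q = 2: ≡ 1 ✗]
6^2 ≡ 13 (mod 23)  [q = 11: ≢ 1 ✓]
6^11 ≡ 1 shows ord(6) | 11, strictly less than φ(23); not a primitive root.

No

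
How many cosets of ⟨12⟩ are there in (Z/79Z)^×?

3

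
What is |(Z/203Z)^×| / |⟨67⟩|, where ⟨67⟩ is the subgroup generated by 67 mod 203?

The order of 67 must divide φ(203) = φ(7·29) = (7−1)·(29−1) = 6·28 = 168 = 2^3 · 3 · 7.
Divisors of 168: 1, 2, 3, 4, 6, 7, 8, 12, 14, 21, 24, 28, 42, 56, 84, 168.
Evaluate successive powers at the divisors of 168:
67^1 ≡ 67
67^2 ≡ 23
67^3 ≡ 120
67^4 ≡ 123
67^6 ≡ 190
67^7 ≡ 144
67^8 ≡ 107
67^12 ≡ 169
67^14 ≡ 30
67^21 ≡ 57
67^24 ≡ 141
67^28 ≡ 88
67^42 ≡ 1
So ord_203(67) = 42, hence |⟨67⟩| = 42.
[(Z/203Z)^× : ⟨67⟩] = 168/42 = 4.

4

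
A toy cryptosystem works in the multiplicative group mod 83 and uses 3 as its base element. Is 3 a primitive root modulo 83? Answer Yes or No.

No

φ(83) = 83 − 1 = 82 = 2 · 41.
An element g generates (Z/83Z)^× iff g^(82/q) ≢ 1 (mod 83) for each prime q ∈ {2, 41}.
3^41 ≡ 1 (mod 83)  [q = 2: ≡ 1 ✗]
3^2 ≡ 9 (mod 83)  [q = 41: ≢ 1 ✓]
3^41 ≡ 1 shows ord(3) | 41, strictly less than φ(83); not a primitive root.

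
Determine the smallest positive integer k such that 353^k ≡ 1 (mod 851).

396

ord(353) | φ(851) = φ(23·37) = (23−1)·(37−1) = 22·36 = 792 = 2^3 · 3^2 · 11.
Divisors of 792: 1, 2, 3, 4, 6, 8, 9, 11, 12, 18, 22, 24, 33, 36, 44, 66, 72, 88, 99, 132, 198, 264, 396, 792.
Test each divisor d:
353^1 ≡ 353
353^2 ≡ 363
353^3 ≡ 489
353^4 ≡ 715
353^6 ≡ 841
353^8 ≡ 625
353^9 ≡ 216
353^11 ≡ 116
353^12 ≡ 100
353^18 ≡ 702
353^22 ≡ 691
353^24 ≡ 639
353^33 ≡ 162
353^36 ≡ 75
353^44 ≡ 70
353^66 ≡ 714
353^72 ≡ 519
353^88 ≡ 645
353^99 ≡ 783
353^132 ≡ 47
353^198 ≡ 369
353^264 ≡ 507
353^396 ≡ 1
Therefore the multiplicative order of 353 modulo 851 is 396.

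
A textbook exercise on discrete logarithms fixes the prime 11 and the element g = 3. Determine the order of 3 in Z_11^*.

The order of 3 must divide φ(11) = 11 − 1 = 10 = 2 · 5.
Divisors of 10: 1, 2, 5, 10.
Check 3^d mod 11 for each divisor in increasing order:
3^1 ≡ 3 (mod 11)
3^2 ≡ 9 (mod 11)
3^5 ≡ 1 (mod 11) ✓
Hence ord(3) = 5.

5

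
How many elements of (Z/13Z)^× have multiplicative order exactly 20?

φ(13) = 13 − 1 = 12 = 2^2 · 3.
(Z/13Z)^× is cyclic (|G| = 12); a cyclic group of order m has exactly φ(d) elements of each order d | m, and none otherwise.
Since 20 ∤ 12, the count is 0.

0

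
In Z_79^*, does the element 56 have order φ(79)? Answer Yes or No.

φ(79) = 79 − 1 = 78 = 2 · 3 · 13.
An element g generates (Z/79Z)^× iff g^(78/q) ≢ 1 (mod 79) for each prime q ∈ {2, 3, 13}.
56^39 ≡ 78 (mod 79)  [q = 2: ≢ 1 ✓]
56^26 ≡ 55 (mod 79)  [q = 3: ≢ 1 ✓]
56^6 ≡ 1 (mod 79)  [q = 13: ≡ 1 ✗]
Since 56^6 ≡ 1, the order of 56 divides 6 < 78, so 56 is not a primitive root.

No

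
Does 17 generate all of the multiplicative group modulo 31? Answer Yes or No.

φ(31) = 31 − 1 = 30 = 2 · 3 · 5.
17 is a primitive root mod 31 iff 17^(φ(31)/q) ≢ 1 for every prime q | φ(31), i.e. q ∈ {2, 3, 5}.
17^15 ≡ 30 (mod 31)  [q = 2: ≢ 1 ✓]
17^10 ≡ 25 (mod 31)  [q = 3: ≢ 1 ✓]
17^6 ≡ 8 (mod 31)  [q = 5: ≢ 1 ✓]
None equal 1, so ord_31(17) = 30: 17 is a primitive root.

Yes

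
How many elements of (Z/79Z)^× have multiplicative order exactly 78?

24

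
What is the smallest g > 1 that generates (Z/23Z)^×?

5

φ(23) = 23 − 1 = 22 = 2 · 11.
g is a primitive root iff g^(22/q) ≢ 1 (mod 23) for each prime q ∈ {2, 11}.
g = 2: 2^11 ≡ 1 — hits 1, so not a primitive root.
g = 3: 3^11 ≡ 1 — hits 1, so not a primitive root.
g = 4: 4^11 ≡ 1 — hits 1, so not a primitive root.
g = 5: 5^11 ≡ 22; 5^2 ≡ 2 — none is 1, so 5 is a primitive root.
So 5 is the smallest generator of (Z/23Z)^×.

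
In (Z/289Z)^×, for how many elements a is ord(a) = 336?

0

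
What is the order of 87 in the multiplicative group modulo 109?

By Lagrange's theorem, ord_109(87) divides φ(109) = 109 − 1 = 108 = 2^2 · 3^3.
Divisors of 108: 1, 2, 3, 4, 6, 9, 12, 18, 27, 36, 54, 108.
Evaluate successive powers at the divisors of 108:
87^1 ≡ 87 (mod 109)
87^2 ≡ 48 (mod 109)
87^3 ≡ 34 (mod 109)
87^4 ≡ 15 (mod 109)
87^6 ≡ 66 (mod 109)
87^9 ≡ 64 (mod 109)
87^12 ≡ 105 (mod 109)
87^18 ≡ 63 (mod 109)
87^27 ≡ 108 (mod 109)
87^36 ≡ 45 (mod 109)
87^54 ≡ 1 (mod 109) ✓
Hence ord(87) = 54.

54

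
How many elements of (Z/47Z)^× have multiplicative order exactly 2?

1

φ(47) = 47 − 1 = 46 = 2 · 23.
In a cyclic group of order 46, there are φ(d) elements of order d for each divisor d of 46, and zero for non-divisors.
2 | 46, and φ(2) = 2 − 1 = 1.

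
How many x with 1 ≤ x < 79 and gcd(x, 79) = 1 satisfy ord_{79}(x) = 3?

2

φ(79) = 79 − 1 = 78 = 2 · 3 · 13.
Since (Z/79Z)^× is cyclic of order 78, the number of elements of order d is φ(d) when d | 78 and 0 otherwise.
3 | 78, and φ(3) = 3 − 1 = 2.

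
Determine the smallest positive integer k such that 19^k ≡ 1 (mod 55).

10

ord(19) | φ(55) = φ(5·11) = (5−1)·(11−1) = 4·10 = 40 = 2^3 · 5.
Divisors of 40: 1, 2, 4, 5, 8, 10, 20, 40.
Evaluate successive powers at the divisors of 40:
19^1 ≡ 19
19^2 ≡ 31
19^4 ≡ 26
19^5 ≡ 54
19^8 ≡ 16
19^10 ≡ 1
Hence ord(19) = 10.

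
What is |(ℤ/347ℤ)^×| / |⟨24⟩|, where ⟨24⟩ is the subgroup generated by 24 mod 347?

1

Since 24 ∈ (Z/347Z)^×, its order divides φ(347) = 347 − 1 = 346 = 2 · 173.
Divisors of 346: 1, 2, 173, 346.
Evaluate successive powers at the divisors of 346:
24^1 ≡ 24 (mod 347)
24^2 ≡ 229 (mod 347)
24^173 ≡ 346 (mod 347)
24^346 ≡ 1 (mod 347) ✓
The order of 24 is 346, so the subgroup it generates has 346 elements.
[(Z/347Z)^× : ⟨24⟩] = 346/346 = 1.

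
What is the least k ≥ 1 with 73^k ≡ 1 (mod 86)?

42

The order of 73 must divide φ(86) = φ(2)·φ(43) = 1·42 = 42 = 2 · 3 · 7.
Divisors of 42: 1, 2, 3, 6, 7, 14, 21, 42.
Compute 73^d (mod 86) for the divisors d until we hit 1:
73^1 ≡ 73 (mod 86)
73^2 ≡ 83 (mod 86)
73^3 ≡ 39 (mod 86)
73^6 ≡ 59 (mod 86)
73^7 ≡ 7 (mod 86)
73^14 ≡ 49 (mod 86)
73^21 ≡ 85 (mod 86)
73^42 ≡ 1 (mod 86) ✓
So ord_86(73) = 42.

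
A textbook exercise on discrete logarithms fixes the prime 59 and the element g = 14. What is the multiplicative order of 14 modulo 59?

58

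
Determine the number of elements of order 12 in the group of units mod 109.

4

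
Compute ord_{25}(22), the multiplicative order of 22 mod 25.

20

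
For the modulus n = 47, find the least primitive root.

φ(47) = 47 − 1 = 46 = 2 · 23.
Test candidates g = 2, 3, … against the prime factors q ∈ {2, 23} of φ(47): g is a generator iff g^(46/q) ≢ 1 for every such q.
g = 2: 2^23 ≡ 1 — hits 1, so not a primitive root.
g = 3: 3^23 ≡ 1 — hits 1, so not a primitive root.
g = 4: 4^23 ≡ 1 — hits 1, so not a primitive root.
g = 5: 5^23 ≡ 46; 5^2 ≡ 25 — none is 1, so 5 is a primitive root.
The smallest primitive root modulo 47 is 5.

5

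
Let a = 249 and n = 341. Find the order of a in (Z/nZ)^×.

10

ord(249) | φ(341) = φ(11·31) = (11−1)·(31−1) = 10·30 = 300 = 2^2 · 3 · 5^2.
Divisors of 300: 1, 2, 3, 4, 5, 6, 10, 12, 15, 20, 25, 30, 50, 60, 75, 100, 150, 300.
Check 249^d mod 341 for each divisor in increasing order:
249^1 ≡ 249 (mod 341)
249^2 ≡ 280 (mod 341)
249^3 ≡ 156 (mod 341)
249^4 ≡ 311 (mod 341)
249^5 ≡ 32 (mod 341)
249^6 ≡ 125 (mod 341)
249^10 ≡ 1 (mod 341) ✓
Hence ord(249) = 10.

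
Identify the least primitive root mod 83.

2

φ(83) = 83 − 1 = 82 = 2 · 41.
Test candidates g = 2, 3, … against the prime factors q ∈ {2, 41} of φ(83): g is a generator iff g^(82/q) ≢ 1 for every such q.
g = 2: 2^41 ≡ 82; 2^2 ≡ 4 — none is 1, so 2 is a primitive root.
So 2 is the smallest generator of (Z/83Z)^×.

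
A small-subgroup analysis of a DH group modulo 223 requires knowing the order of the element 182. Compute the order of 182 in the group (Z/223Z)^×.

By Lagrange's theorem, ord_223(182) divides φ(223) = 223 − 1 = 222 = 2 · 3 · 37.
Divisors of 222: 1, 2, 3, 6, 37, 74, 111, 222.
Test each divisor d:
182^1 ≡ 182
182^2 ≡ 120
182^3 ≡ 209
182^6 ≡ 196
182^37 ≡ 222
182^74 ≡ 1
Hence ord(182) = 74.

74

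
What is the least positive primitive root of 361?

φ(361) = φ(19^2) = 19·(19−1) = 342 = 2 · 3^2 · 19.
g is a primitive root iff g^(342/q) ≢ 1 (mod 361) for each prime q ∈ {2, 3, 19}.
g = 2: 2^171 ≡ 360; 2^114 ≡ 292; 2^18 ≡ 58 — none is 1, so 2 is a primitive root.
So 2 is the smallest generator of (Z/361Z)^×.

2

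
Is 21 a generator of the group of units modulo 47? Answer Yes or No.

No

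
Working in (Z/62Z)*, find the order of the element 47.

5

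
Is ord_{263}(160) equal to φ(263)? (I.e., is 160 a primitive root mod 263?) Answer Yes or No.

Yes

φ(263) = 263 − 1 = 262 = 2 · 131.
Test 160^(262/q) mod 263 for each prime factor q of 262:
160^131 ≡ 262 (mod 263)  [q = 2: ≢ 1 ✓]
160^2 ≡ 89 (mod 263)  [q = 131: ≢ 1 ✓]
All checks pass, so 160 has order 262 and is a primitive root modulo 263.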